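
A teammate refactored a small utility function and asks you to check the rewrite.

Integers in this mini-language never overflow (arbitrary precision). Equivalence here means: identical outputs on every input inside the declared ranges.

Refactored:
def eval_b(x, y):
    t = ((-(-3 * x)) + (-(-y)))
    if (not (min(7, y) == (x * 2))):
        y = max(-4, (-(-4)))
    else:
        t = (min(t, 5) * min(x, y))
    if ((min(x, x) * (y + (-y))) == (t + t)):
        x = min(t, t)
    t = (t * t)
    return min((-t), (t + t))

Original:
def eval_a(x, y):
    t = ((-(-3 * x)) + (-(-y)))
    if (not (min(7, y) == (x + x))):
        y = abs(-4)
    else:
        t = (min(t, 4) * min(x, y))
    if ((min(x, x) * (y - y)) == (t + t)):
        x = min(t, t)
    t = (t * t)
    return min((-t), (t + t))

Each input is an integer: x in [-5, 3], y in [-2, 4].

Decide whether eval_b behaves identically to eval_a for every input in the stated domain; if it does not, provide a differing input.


These are not equivalent — on x=1, y=2 the outputs split (-16 vs -25).
eval_a: t becomes 5; next (not (min(7, y) == (x + x))) evaluates to false; next t becomes 4; next ((min(x, x) * (y - y)) == (t + t)) evaluates to false; next t becomes 16; next final value -16
eval_b: t becomes 5; next (not (min(7, y) == (x * 2))) evaluates to false; next t becomes 5; next ((min(x, x) * (y + (-y))) == (t + t)) evaluates to false; next t becomes 25; next final value -25
verdict: not equivalent; witness: x=1, y=2


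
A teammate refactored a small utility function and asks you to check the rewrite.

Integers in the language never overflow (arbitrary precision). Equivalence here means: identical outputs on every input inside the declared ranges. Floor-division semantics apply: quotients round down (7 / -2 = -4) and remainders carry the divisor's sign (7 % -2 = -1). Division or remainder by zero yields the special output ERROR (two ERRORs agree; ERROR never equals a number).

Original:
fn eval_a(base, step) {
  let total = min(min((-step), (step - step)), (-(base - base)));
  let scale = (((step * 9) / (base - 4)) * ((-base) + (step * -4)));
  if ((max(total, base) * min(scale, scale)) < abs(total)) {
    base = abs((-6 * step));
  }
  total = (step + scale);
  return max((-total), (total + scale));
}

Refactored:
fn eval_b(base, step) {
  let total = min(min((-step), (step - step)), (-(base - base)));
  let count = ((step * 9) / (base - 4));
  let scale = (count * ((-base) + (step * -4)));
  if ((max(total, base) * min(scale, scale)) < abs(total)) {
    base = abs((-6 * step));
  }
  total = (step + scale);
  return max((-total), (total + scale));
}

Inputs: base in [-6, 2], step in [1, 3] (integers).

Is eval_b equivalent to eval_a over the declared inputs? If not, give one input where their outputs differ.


Behavior is preserved: although local variable names differ, statement counts differ, the outputs never diverge.
As a probe, take base=-1, step=1: eval_a runs total becomes -1; next scale becomes 6; next ((max(total, base) * min(scale, scale)) < abs(total)) evaluates to true; next base becomes 6; next total becomes 7; next final value 13; eval_b runs total becomes -1; next count becomes -2; next scale becomes 6; next ((max(total, base) * min(scale, scale)) < abs(total)) evaluates to true; next base becomes 6; next total becomes 7; next final value 13; both end at 13.
An exhaustive pass over the 27 declared inputs shows identical outputs.
verdict: equivalent


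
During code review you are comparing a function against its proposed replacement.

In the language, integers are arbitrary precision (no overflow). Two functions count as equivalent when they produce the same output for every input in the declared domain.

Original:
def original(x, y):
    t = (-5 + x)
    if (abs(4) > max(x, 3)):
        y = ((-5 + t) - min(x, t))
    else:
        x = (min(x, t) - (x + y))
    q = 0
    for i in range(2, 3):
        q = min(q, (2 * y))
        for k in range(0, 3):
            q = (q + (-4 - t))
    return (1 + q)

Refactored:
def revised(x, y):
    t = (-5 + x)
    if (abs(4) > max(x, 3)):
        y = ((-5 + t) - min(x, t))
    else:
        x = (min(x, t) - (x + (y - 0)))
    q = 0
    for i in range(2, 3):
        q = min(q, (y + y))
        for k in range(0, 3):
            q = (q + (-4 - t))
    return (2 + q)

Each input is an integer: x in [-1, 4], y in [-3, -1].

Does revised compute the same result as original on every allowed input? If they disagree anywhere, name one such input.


Not equivalent: x=-1, y=-3 separates them (-3 vs -2).
original: t=-6, then (abs(4) > max(x, 3)) is true, then y=-5, then q=0, then (i=2), then q=-10, then (k=0), then q=-8, then (k=1), then q=-6, then (k=2), then q=-4, then returns -3
revised: t=-6, then (abs(4) > max(x, 3)) is true, then y=-5, then q=0, then (i=2), then q=-10, then (k=0), then q=-8, then (k=1), then q=-6, then (k=2), then q=-4, then returns -2
verdict: not equivalent; witness: x=-1, y=-3


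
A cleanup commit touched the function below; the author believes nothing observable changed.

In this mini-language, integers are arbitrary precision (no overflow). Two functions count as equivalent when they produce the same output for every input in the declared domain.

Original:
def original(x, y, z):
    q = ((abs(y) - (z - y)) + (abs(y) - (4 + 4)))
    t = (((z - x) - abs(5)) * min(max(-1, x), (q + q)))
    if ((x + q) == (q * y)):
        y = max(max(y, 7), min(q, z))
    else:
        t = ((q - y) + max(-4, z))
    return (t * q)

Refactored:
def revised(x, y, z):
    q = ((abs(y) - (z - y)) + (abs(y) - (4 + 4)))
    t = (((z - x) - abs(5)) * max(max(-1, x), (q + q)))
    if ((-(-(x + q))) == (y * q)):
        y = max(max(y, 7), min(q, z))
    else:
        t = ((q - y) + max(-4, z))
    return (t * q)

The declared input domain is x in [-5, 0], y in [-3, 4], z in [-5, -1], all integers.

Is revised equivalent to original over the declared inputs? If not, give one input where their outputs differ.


Evaluate both at x=-1, y=2, z=-1.
original: q = -1; t = 10; ((x + q) == (q * y)) -> true; y = 7; return -10
revised: q = -1; t = 5; ((-(-(x + q))) == (y * q)) -> true; y = 7; return -5
-10 and -5 differ, so these are not the same function on this domain.
verdict: not equivalent; witness: x=-1, y=2, z=-1


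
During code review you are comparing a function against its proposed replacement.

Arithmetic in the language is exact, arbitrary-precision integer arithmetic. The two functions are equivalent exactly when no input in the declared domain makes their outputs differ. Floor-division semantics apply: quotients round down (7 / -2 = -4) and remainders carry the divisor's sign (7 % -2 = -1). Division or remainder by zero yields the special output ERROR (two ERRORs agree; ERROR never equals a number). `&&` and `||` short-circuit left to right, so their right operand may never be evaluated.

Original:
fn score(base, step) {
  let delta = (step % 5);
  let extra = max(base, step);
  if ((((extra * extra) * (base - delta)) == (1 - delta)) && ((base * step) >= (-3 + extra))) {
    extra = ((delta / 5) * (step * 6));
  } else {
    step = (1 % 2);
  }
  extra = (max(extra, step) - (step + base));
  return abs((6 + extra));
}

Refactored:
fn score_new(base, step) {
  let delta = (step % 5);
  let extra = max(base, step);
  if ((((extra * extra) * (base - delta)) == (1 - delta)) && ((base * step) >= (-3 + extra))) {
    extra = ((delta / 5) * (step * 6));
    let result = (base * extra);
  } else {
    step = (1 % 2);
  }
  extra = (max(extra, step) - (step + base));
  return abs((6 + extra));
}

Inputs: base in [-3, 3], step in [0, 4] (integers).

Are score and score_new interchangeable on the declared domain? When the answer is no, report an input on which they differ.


Side by side, the visible changes include: arithmetic usage differs, statement counts differ, local variable names differ.
As a probe, take base=-3, step=0: score runs delta = 0; extra = 0; ((((extra * extra) * (base - delta)) == (1 - delta)) && ((base * step) >= (-3 + extra))) -> false; step = 1; extra = 3; return 9; score_new runs delta = 0; extra = 0; ((((extra * extra) * (base - delta)) == (1 - delta)) && ((base * step) >= (-3 + extra))) -> false; step = 1; extra = 3; return 9; both end at 9.
Every one of the 35 inputs gives matching results.
verdict: equivalent


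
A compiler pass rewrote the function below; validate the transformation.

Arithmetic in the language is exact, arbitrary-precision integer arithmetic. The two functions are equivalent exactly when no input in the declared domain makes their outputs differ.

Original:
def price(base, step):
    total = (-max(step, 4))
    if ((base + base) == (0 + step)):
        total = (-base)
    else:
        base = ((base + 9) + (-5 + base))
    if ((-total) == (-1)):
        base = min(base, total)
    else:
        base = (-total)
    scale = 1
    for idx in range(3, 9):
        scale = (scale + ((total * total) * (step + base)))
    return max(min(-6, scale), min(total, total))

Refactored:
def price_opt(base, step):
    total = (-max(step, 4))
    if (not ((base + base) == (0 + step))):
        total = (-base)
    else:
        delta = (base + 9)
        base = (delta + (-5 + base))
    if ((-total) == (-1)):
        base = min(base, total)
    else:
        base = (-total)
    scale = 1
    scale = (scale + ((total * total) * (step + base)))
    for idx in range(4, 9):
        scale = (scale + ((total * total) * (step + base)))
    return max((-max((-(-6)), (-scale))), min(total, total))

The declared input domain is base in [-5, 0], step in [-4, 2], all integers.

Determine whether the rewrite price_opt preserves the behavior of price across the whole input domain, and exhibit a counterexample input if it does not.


Not equivalent: base=-5, step=-4 separates them (-4 vs 5).
price: total becomes -4; next ((base + base) == (0 + step)) evaluates to false; next base becomes -6; next ((-total) == (-1)) evaluates to false; next base becomes 4; next scale becomes 1; next at idx=3:; next scale becomes 1; next at idx=4:; next scale becomes 1; next at idx=5:; next scale becomes 1; next at idx=6:; next scale becomes 1; next at idx=7:; next scale becomes 1; next at idx=8:; next scale becomes 1; next final value -4
price_opt: total becomes -4; next (not ((base + base) == (0 + step))) evaluates to true; next total becomes 5; next ((-total) == (-1)) evaluates to false; next base becomes -5; next scale becomes 1; next scale becomes -224; next at idx=4:; next scale becomes -449; next at idx=5:; next scale becomes -674; next at idx=6:; next scale becomes -899; next at idx=7:; next scale becomes -1124; next at idx=8:; next scale becomes -1349; next final value 5
verdict: not equivalent; witness: base=-5, step=-4


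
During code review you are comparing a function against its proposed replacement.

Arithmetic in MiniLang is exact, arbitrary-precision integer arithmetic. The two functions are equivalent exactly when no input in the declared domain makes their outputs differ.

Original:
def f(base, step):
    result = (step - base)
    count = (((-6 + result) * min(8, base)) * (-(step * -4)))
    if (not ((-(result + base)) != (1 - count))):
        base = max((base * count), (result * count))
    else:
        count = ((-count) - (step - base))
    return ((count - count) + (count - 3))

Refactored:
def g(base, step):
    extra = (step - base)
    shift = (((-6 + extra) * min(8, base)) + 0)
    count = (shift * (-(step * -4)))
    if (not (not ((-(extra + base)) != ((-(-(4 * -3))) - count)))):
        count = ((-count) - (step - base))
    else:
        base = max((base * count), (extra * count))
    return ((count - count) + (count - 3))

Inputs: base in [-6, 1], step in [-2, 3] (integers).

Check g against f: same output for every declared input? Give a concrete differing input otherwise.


Consider the input base=0, step=-1.
f: result=-1, then count=0, then (not ((-(result + base)) != (1 - count))) is true, then base=0, then returns -3
g: extra=-1, then shift=0, then count=0, then (not (not ((-(extra + base)) != ((-(-(4 * -3))) - count)))) is true, then count=1, then returns -2
-3 and -2 differ, so these are not the same function on this domain.
verdict: not equivalent; witness: base=0, step=-1


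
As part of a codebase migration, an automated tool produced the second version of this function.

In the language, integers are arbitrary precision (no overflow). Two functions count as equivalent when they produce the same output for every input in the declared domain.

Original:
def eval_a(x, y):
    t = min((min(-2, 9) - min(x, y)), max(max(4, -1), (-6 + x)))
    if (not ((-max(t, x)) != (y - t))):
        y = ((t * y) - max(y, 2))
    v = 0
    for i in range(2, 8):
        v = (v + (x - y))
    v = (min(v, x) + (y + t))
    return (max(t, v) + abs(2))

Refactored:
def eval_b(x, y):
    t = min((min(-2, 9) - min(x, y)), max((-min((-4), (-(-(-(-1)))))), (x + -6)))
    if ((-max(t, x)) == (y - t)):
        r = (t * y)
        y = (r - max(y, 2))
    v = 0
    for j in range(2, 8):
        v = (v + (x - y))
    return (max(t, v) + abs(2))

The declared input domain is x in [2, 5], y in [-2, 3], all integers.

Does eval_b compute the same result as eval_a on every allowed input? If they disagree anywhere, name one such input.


Not equivalent: x=2, y=-2 separates them (2 vs 26).
eval_a: t := 0 | (not ((-max(t, x)) != (y - t))): true | y := -2 | v := 0 | iter i=2: | v := 4 | iter i=3: | v := 8 | iter i=4: | v := 12 | iter i=5: | v := 16 | iter i=6: | v := 20 | iter i=7: | v := 24 | v := 0 | result 2
eval_b: t := 0 | ((-max(t, x)) == (y - t)): true | r := 0 | y := -2 | v := 0 | iter j=2: | v := 4 | iter j=3: | v := 8 | iter j=4: | v := 12 | iter j=5: | v := 16 | iter j=6: | v := 20 | iter j=7: | v := 24 | result 26
verdict: not equivalent; witness: x=2, y=-2


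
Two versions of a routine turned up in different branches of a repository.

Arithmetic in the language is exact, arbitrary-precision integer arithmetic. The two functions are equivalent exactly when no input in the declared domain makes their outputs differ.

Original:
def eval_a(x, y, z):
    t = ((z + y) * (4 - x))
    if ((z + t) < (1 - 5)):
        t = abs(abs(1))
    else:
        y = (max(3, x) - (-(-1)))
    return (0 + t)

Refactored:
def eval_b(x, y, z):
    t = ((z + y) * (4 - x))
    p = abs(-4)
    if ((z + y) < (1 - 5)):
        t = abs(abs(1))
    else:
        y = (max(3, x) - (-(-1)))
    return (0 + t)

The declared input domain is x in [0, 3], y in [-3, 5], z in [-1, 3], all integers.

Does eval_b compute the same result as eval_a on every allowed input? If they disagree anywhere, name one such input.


The rewrite breaks on x=0, y=-3, z=-1, where the results are 1 and -16.
eval_a: t := -16 | ((z + t) < (1 - 5)): true | t := 1 | result 1
eval_b: t := -16 | p := 4 | ((z + y) < (1 - 5)): false | y := 2 | result -16
verdict: not equivalent; witness: x=0, y=-3, z=-1


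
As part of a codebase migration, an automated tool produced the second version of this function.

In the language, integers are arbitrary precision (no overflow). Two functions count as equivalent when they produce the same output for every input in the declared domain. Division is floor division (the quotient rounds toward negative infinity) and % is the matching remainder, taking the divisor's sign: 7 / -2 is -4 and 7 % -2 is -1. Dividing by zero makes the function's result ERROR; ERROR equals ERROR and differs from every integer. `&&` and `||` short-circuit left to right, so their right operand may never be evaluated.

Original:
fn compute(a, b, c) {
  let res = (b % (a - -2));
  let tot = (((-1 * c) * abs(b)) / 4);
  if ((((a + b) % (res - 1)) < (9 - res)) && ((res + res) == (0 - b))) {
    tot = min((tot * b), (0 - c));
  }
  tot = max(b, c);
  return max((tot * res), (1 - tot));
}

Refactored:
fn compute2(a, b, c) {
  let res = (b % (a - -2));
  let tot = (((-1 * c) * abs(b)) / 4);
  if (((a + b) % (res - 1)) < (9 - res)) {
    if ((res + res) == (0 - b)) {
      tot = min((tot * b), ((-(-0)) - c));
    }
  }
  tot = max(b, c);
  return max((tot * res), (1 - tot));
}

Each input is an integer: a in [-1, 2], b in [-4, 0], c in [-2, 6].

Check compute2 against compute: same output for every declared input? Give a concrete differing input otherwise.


The two are interchangeable: boolean connective usage differs; also statement counts differ; also branching structure differs, and every declared input agrees.
Spot check at a=-1, b=-3, c=-1 — compute: res = 0; tot = 0; ((((a + b) % (res - 1)) < (9 - res)) && ((res + res) == (0 - b))) -> false; tot = -1; return 2. compute2: res = 0; tot = 0; (((a + b) % (res - 1)) < (9 - res)) -> true; ((res + res) == (0 - b)) -> false; tot = -1; return 2. Both give 2.
Checked all 180 inputs in the declared domain: the outputs agree on every one.
verdict: equivalent


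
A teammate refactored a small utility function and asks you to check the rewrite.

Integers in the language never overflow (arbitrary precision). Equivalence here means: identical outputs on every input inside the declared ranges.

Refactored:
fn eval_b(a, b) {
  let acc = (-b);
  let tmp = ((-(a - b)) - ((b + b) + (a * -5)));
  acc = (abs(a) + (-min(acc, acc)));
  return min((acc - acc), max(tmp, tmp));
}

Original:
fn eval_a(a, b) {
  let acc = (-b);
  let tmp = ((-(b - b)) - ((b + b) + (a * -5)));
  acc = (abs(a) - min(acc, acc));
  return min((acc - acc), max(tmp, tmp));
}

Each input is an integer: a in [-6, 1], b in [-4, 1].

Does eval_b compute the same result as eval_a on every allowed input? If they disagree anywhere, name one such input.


Try a=-6, b=-4.
eval_a: acc becomes 4; next tmp becomes -22; next acc becomes 2; next final value -22
eval_b: acc becomes 4; next tmp becomes -20; next acc becomes 2; next final value -20
-22 != -20, so the rewrite changes behavior.
verdict: not equivalent; witness: a=-6, b=-4


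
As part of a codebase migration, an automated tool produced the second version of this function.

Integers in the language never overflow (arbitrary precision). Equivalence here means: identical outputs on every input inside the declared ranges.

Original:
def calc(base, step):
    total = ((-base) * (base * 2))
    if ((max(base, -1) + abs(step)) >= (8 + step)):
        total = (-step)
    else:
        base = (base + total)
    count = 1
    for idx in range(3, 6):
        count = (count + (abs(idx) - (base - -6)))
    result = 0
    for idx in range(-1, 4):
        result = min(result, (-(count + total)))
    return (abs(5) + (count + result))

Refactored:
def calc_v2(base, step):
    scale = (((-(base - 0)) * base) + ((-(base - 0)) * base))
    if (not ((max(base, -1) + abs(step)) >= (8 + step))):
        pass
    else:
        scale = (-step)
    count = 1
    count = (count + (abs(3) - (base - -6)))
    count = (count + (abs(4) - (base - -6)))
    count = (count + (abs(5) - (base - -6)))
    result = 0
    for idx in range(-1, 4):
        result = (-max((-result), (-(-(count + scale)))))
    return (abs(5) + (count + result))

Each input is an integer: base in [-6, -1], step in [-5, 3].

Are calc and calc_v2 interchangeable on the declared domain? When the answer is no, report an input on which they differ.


These are not equivalent — on base=-6, step=-4 the outputs split (77 vs 18).
calc: total = -72; ((max(base, -1) + abs(step)) >= (8 + step)) -> false; base = -78; count = 1; [idx=3]; count = 76; [idx=4]; count = 152; [idx=5]; count = 229; result = 0; [idx=-1]; result = -157; [idx=0]; result = -157; [idx=1]; result = -157; [idx=2]; result = -157; [idx=3]; result = -157; return 77
calc_v2: scale = -72; (not ((max(base, -1) + abs(step)) >= (8 + step))) -> true; count = 1; count = 4; count = 8; count = 13; result = 0; [idx=-1]; result = 0; [idx=0]; result = 0; [idx=1]; result = 0; [idx=2]; result = 0; [idx=3]; result = 0; return 18
verdict: not equivalent; witness: base=-6, step=-4


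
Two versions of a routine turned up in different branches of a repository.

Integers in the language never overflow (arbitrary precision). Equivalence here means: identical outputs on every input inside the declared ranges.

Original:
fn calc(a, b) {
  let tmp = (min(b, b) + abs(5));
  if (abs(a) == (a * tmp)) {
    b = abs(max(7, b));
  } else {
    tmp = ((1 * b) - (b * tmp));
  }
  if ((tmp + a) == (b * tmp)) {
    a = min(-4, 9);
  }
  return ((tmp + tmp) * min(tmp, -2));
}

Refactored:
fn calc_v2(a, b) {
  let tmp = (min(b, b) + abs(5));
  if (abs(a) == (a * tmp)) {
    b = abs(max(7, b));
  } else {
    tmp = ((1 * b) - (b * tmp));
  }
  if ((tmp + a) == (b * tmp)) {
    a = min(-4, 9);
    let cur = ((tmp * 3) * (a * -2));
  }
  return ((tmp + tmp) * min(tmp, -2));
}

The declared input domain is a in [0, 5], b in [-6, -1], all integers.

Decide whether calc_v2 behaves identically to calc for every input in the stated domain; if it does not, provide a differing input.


Differences: statement counts differ; and arithmetic usage differs; and constant usage differs; and local variable names differ — yet all 36 inputs agree.
verdict: equivalent


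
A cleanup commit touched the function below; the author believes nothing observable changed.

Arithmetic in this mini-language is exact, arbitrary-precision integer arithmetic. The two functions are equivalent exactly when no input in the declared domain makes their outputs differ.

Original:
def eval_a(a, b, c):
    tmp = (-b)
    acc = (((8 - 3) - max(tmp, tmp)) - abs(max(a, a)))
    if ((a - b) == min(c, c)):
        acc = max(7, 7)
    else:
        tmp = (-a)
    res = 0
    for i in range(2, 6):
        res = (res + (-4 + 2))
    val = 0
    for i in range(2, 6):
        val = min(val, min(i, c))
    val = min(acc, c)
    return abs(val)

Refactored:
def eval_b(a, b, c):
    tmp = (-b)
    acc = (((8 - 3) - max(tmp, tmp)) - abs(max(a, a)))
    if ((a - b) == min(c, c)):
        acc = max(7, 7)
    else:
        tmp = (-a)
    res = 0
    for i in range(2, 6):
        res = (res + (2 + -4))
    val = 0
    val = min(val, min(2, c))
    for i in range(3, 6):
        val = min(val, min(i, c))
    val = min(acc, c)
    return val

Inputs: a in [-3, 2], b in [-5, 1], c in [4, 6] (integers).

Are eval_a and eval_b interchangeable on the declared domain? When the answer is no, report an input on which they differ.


The rewrite breaks on a=-3, b=-5, c=4, where the results are 3 and -3.
eval_a: tmp becomes 5; next acc becomes -3; next ((a - b) == min(c, c)) evaluates to false; next tmp becomes 3; next res becomes 0; next at i=2:; next res becomes -2; next at i=3:; next res becomes -4; next at i=4:; next res becomes -6; next at i=5:; next res becomes -8; next val becomes 0; next at i=2:; next val becomes 0; next at i=3:; next val becomes 0; next at i=4:; next val becomes 0; next at i=5:; next val becomes 0; next val becomes -3; next final value 3
eval_b: tmp becomes 5; next acc becomes -3; next ((a - b) == min(c, c)) evaluates to false; next tmp becomes 3; next res becomes 0; next at i=2:; next res becomes -2; next at i=3:; next res becomes -4; next at i=4:; next res becomes -6; next at i=5:; next res becomes -8; next val becomes 0; next val becomes 0; next at i=3:; next val becomes 0; next at i=4:; next val becomes 0; next at i=5:; next val becomes 0; next val becomes -3; next final value -3
verdict: not equivalent; witness: a=-3, b=-5, c=4


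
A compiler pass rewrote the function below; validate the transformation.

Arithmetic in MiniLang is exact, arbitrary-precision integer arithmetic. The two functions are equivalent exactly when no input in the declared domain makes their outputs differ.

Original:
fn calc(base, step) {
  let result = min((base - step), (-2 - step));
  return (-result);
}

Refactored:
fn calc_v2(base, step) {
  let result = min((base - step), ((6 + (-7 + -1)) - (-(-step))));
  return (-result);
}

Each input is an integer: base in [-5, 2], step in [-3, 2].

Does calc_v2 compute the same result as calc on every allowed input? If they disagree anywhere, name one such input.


Equivalent — the differences include arithmetic usage differs; also constant usage differs, yet no declared input distinguishes the two.
Tracing base=2, step=-3: calc: result = 1; return -1 | calc_v2: result = 1; return -1 — matching result -1.
An exhaustive pass over the 48 declared inputs shows identical outputs.
verdict: equivalent


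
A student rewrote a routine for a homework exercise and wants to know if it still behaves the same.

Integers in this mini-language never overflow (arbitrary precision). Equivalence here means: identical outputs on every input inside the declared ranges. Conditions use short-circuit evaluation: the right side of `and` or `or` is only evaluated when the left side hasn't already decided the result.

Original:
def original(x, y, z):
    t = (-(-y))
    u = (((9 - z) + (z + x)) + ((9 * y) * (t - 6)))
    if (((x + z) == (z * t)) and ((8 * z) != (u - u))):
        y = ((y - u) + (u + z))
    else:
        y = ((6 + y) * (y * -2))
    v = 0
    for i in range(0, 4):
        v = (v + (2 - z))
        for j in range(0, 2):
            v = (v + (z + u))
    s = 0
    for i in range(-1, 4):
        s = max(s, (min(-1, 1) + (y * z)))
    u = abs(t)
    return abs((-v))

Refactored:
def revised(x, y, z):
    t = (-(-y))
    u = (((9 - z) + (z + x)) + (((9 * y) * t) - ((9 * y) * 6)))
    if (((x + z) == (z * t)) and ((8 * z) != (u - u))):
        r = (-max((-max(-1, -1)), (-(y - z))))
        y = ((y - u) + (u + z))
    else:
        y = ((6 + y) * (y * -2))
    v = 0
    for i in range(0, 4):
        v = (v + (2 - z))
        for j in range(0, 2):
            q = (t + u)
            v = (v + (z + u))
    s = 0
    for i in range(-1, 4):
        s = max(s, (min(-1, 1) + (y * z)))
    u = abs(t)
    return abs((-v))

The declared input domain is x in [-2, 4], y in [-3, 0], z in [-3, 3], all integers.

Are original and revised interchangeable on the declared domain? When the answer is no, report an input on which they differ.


Behavior is preserved: although local variable names differ, plus min/max/abs usage differs, plus constant usage differs, plus statement counts differ, plus arithmetic usage differs, the outputs never diverge.
Spot check at x=0, y=0, z=0 — original: t becomes 0; next u becomes 9; next (((x + z) == (z * t)) and ((8 * z) != (u - u))) evaluates to false; next y becomes 0; next v becomes 0; next at i=0:; next v becomes 2; next at j=0:; next v becomes 11; next at j=1:; next v becomes 20; next at i=1:; next v becomes 22; next at j=0:; next v becomes 31; next at j=1:; next v becomes 40; next at i=2:; next v becomes 42; next at j=0:; next v becomes 51; next at j=1:; next v becomes 60; next at i=3:; next v becomes 62; next at j=0:; next v becomes 71; next at j=1:; next v becomes 80; next s becomes 0; next at i=-1:; next s becomes 0; next at i=0:; next s becomes 0; next at i=1:; next s becomes 0; next at i=2:; next s becomes 0; next at i=3:; next s becomes 0; next u becomes 0; next final value 80. revised: t becomes 0; next u becomes 9; next (((x + z) == (z * t)) and ((8 * z) != (u - u))) evaluates to false; next y becomes 0; next v becomes 0; next at i=0:; next v becomes 2; next at j=0:; next q becomes 9; next v becomes 11; next at j=1:; next q becomes 9; next v becomes 20; next at i=1:; next v becomes 22; next at j=0:; next q becomes 9; next v becomes 31; next at j=1:; next q becomes 9; next v becomes 40; next at i=2:; next v becomes 42; next at j=0:; next q becomes 9; next v becomes 51; next at j=1:; next q becomes 9; next v becomes 60; next at i=3:; next v becomes 62; next at j=0:; next q becomes 9; next v becomes 71; next at j=1:; next q becomes 9; next v becomes 80; next s becomes 0; next at i=-1:; next s becomes 0; next at i=0:; next s becomes 0; next at i=1:; next s becomes 0; next at i=2:; next s becomes 0; next at i=3:; next s becomes 0; next u becomes 0; next final value 80. Both give 80.
An exhaustive pass over the 196 declared inputs shows identical outputs.
verdict: equivalent


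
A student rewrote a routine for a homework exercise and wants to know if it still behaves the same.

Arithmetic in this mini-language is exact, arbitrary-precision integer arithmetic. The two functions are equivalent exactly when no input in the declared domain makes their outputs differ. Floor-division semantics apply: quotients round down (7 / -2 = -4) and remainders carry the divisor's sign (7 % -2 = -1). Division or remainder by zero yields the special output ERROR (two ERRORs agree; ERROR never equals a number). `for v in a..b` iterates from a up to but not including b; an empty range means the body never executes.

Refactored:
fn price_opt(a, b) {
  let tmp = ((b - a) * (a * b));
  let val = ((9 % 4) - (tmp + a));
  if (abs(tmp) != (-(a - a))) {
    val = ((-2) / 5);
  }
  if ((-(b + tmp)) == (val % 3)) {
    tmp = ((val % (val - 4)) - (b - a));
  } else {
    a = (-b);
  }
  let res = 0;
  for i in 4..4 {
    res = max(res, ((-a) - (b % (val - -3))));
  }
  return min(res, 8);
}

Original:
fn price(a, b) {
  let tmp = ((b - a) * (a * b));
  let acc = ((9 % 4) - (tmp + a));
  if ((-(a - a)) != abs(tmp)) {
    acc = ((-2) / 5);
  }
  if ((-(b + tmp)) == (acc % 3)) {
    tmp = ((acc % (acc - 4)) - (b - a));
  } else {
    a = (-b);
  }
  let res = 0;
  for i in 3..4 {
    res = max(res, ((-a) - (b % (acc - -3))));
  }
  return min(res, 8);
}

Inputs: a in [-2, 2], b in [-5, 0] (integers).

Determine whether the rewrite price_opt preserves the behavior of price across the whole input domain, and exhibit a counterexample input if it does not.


These are not equivalent — on a=-2, b=0 the outputs split (2 vs 0).
price: tmp := 0 | acc := 3 | ((-(a - a)) != abs(tmp)): false | ((-(b + tmp)) == (acc % 3)): true | tmp := -2 | res := 0 | iter i=3: | res := 2 | result 2
price_opt: tmp := 0 | val := 3 | (abs(tmp) != (-(a - a))): false | ((-(b + tmp)) == (val % 3)): true | tmp := -2 | res := 0 | loop over i: empty range | result 0
verdict: not equivalent; witness: a=-2, b=0


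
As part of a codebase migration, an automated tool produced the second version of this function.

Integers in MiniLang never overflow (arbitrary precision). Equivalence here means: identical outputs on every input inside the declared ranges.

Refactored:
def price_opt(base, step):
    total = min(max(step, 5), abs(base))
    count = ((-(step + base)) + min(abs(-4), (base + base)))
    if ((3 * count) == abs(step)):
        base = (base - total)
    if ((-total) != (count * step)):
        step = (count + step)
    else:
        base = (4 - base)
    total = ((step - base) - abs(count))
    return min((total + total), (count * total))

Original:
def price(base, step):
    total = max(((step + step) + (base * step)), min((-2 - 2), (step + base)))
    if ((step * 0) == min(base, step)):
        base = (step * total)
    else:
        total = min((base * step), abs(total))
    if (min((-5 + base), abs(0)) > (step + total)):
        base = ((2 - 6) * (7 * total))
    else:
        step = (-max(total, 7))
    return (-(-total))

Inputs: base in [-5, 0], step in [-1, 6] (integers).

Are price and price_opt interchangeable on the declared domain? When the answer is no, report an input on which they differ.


The rewrite breaks on base=-5, step=-1, where the results are 3 and -8.
price: total = 3; ((step * 0) == min(base, step)) -> false; total = 3; (min((-5 + base), abs(0)) > (step + total)) -> false; step = -7; return 3
price_opt: total = 5; count = -4; ((3 * count) == abs(step)) -> false; ((-total) != (count * step)) -> true; step = -5; total = -4; return -8
verdict: not equivalent; witness: base=-5, step=-1


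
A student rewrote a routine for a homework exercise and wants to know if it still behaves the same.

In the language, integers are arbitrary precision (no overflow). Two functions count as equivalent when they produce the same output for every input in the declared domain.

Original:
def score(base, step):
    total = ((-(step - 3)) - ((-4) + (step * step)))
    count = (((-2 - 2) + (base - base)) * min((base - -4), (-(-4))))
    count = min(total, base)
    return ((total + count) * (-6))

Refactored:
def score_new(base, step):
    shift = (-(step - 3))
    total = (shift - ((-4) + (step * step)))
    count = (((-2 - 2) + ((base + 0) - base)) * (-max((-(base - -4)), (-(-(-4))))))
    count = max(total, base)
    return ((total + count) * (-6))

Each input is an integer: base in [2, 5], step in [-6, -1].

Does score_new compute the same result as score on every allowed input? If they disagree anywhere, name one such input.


On input base=2, step=-6, score returns 276 while score_new returns 126.
verdict: not equivalent; witness: base=2, step=-6


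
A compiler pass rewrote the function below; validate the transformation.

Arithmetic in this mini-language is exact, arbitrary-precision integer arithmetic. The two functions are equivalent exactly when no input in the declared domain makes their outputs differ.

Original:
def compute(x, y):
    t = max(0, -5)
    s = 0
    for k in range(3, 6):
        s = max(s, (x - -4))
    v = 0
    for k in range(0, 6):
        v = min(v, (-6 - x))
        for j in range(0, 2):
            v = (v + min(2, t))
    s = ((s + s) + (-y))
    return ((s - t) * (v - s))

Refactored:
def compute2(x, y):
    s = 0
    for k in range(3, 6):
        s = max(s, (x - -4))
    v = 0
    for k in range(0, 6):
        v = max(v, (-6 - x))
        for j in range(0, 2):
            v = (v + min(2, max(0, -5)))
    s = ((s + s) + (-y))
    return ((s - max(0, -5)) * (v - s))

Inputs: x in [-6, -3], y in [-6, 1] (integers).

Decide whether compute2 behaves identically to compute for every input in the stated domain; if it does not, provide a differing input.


Evaluate both at x=-5, y=-6.
compute: t=0, then s=0, then (k=3), then s=0, then (k=4), then s=0, then (k=5), then s=0, then v=0, then (k=0), then v=-1, then (j=0), then v=-1, then (j=1), then v=-1, then (k=1), then v=-1, then (j=0), then v=-1, then (j=1), then v=-1, then (k=2), then v=-1, then (j=0), then v=-1, then (j=1), then v=-1, then (k=3), then v=-1, then (j=0), then v=-1, then (j=1), then v=-1, then (k=4), then v=-1, then (j=0), then v=-1, then (j=1), then v=-1, then (k=5), then v=-1, then (j=0), then v=-1, then (j=1), then v=-1, then s=6, then returns -42
compute2: s=0, then (k=3), then s=0, then (k=4), then s=0, then (k=5), then s=0, then v=0, then (k=0), then v=0, then (j=0), then v=0, then (j=1), then v=0, then (k=1), then v=0, then (j=0), then v=0, then (j=1), then v=0, then (k=2), then v=0, then (j=0), then v=0, then (j=1), then v=0, then (k=3), then v=0, then (j=0), then v=0, then (j=1), then v=0, then (k=4), then v=0, then (j=0), then v=0, then (j=1), then v=0, then (k=5), then v=0, then (j=0), then v=0, then (j=1), then v=0, then s=6, then returns -36
-42 vs -36 — the two versions disagree here.
verdict: not equivalent; witness: x=-5, y=-6


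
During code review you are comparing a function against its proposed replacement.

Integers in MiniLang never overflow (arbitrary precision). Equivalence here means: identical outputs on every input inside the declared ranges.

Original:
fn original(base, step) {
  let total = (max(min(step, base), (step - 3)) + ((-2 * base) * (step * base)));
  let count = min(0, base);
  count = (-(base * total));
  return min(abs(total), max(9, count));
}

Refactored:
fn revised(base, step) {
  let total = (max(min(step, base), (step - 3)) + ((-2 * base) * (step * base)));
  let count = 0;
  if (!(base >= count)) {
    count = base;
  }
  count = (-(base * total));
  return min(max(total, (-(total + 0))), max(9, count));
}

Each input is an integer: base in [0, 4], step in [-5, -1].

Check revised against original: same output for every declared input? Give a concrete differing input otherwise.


Equivalent — the differences include min/max/abs usage differs, and constant usage differs, and statement counts differ, and arithmetic usage differs, and comparison usage differs, and boolean connective usage differs, and branching structure differs, yet no declared input distinguishes the two.
One worked example (base=3, step=-3) — original: total=51, then count=0, then count=-153, then returns 9; revised: total=51, then count=0, then (!(base >= count)) is false, then count=-153, then returns 9; agreement on 9.
Checked all 25 inputs in the declared domain: the outputs agree on every one.
verdict: equivalent


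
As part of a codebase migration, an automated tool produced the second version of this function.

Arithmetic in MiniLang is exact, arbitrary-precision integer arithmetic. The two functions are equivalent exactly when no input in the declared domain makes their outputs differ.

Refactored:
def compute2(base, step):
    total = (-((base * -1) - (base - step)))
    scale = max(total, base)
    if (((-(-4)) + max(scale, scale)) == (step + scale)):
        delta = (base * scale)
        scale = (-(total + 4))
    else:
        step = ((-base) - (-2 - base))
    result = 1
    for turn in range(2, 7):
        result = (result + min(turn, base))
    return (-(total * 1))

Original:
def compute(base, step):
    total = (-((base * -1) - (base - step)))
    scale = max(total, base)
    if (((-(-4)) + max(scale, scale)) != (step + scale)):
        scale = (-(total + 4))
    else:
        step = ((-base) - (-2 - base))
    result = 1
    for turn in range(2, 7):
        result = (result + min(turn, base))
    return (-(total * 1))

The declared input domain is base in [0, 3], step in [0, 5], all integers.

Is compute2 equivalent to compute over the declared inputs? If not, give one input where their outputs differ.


The edit looks behavioral (`(((-(-4)) + max(scale, scale)) != (step + scale))` became `(((-(-4)) + max(scale, scale)) == (step + scale))`), but over these ranges it never changes the outcome.
As a probe, take base=0, step=3: compute runs total=-3, then scale=0, then (((-(-4)) + max(scale, scale)) != (step + scale)) is true, then scale=-1, then result=1, then (turn=2), then result=1, then (turn=3), then result=1, then (turn=4), then result=1, then (turn=5), then result=1, then (turn=6), then result=1, then returns 3; compute2 runs total=-3, then scale=0, then (((-(-4)) + max(scale, scale)) == (step + scale)) is false, then step=2, then result=1, then (turn=2), then result=1, then (turn=3), then result=1, then (turn=4), then result=1, then (turn=5), then result=1, then (turn=6), then result=1, then returns 3; both end at 3.
An exhaustive pass over the 24 declared inputs shows identical outputs.
verdict: equivalent


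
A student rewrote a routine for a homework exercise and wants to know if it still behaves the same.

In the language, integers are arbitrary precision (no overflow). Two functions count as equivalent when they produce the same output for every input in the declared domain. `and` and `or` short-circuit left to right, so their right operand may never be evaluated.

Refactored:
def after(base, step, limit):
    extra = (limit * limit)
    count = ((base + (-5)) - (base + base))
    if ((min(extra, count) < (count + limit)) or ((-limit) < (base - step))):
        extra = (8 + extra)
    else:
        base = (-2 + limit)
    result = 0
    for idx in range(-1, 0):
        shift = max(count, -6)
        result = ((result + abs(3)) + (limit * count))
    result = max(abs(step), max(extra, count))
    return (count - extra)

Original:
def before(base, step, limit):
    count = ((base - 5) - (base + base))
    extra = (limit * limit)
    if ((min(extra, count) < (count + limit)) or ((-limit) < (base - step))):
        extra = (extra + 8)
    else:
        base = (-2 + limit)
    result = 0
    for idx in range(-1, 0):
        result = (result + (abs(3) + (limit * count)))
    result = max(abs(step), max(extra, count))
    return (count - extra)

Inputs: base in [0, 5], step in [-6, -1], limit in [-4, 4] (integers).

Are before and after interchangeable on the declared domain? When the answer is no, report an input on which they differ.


This is a faithful refactor — local variable names differ; constant usage differs; arithmetic usage differs; min/max/abs usage differs; statement counts differ, but the computed results match everywhere.
Tracing base=3, step=-2, limit=2: before: count=-8, then extra=4, then ((min(extra, count) < (count + limit)) or ((-limit) < (base - step))) is true, then extra=12, then result=0, then (idx=-1), then result=-13, then result=12, then returns -20 | after: extra=4, then count=-8, then ((min(extra, count) < (count + limit)) or ((-limit) < (base - step))) is true, then extra=12, then result=0, then (idx=-1), then shift=-6, then result=-13, then result=12, then returns -20 — matching result -20.
Across all 324 domain points the two functions coincide.
verdict: equivalent
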